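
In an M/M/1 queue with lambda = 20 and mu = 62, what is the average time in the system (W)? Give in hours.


W = 1/(mu - lambda) = 1/(62 - 20) = 0.0238 hours

0.0238 hours


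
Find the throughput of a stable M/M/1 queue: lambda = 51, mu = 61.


For a stable queue (lambda < mu), throughput = lambda = 51 per hour

51 per hour


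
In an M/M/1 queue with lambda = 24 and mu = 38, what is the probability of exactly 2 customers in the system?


rho = 24/38; P(n) = (1-rho)*rho^n = (1-24/38)*(24/38)^2 = 0.147

0.147


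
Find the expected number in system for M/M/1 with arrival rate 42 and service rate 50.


rho = 42/50; L = rho/(1-rho) = 5.25

5.25


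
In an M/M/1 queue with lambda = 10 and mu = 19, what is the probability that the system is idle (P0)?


P0 = 1 - rho = 1 - 10/19 = 0.4737

0.4737


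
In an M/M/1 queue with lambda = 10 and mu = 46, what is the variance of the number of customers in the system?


rho = 10/46; Var(N) = rho/(1-rho)^2 = 0.35

0.35


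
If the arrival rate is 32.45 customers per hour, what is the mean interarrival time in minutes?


Mean interarrival time = 60/lambda = 60/32.45 = 1.85 minutes

1.85 minutes


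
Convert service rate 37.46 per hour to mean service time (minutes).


Mean service time = 60/mu = 60/37.46 = 1.6 minutes

1.6 minutes


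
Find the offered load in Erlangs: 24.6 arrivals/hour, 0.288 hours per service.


Offered load a = lambda * E[S] = 24.6 * 0.288 = 7.08 Erlangs

7.08 Erlangs


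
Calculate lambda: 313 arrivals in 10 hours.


lambda = total arrivals / time = 313 / 10 = 31.3 per hour

31.3 per hour


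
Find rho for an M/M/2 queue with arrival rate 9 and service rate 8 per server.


rho = lambda/(c*mu) = 9/(2*8) = 0.5625

0.5625


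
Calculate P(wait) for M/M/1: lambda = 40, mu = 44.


P(wait) = rho = lambda/mu = 40/44 = 0.9091

0.9091


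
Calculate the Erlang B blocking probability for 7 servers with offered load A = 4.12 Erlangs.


B(N,A) = (A^N/N!) / sum(A^k/k!, k=0..N) with N=7, A=4.12 = 0.069

0.069


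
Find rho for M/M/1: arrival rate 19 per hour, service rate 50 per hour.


rho = lambda/mu = 19/50 = 0.38

0.38


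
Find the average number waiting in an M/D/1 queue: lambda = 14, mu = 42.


M/D/1: Lq = rho^2 / (2*(1-rho)) where rho = 14/42; Lq = 0.08

0.08


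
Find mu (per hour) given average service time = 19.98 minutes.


mu = 60 / avg_service_time = 60 / 19.98 = 3.0 per hour

3.0 per hour


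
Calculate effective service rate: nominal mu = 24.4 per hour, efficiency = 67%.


Effective rate = mu * efficiency = 24.4 * 0.67 = 16.35 per hour

16.35 per hour


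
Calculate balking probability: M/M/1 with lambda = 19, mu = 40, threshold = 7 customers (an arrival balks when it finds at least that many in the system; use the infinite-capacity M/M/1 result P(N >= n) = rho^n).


P(N >= 7) = rho^7 = (19/40)^7 = 0.0055

0.0055


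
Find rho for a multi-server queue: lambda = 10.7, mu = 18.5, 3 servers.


rho = lambda / (c * mu) = 10.7 / (3 * 18.5) = 0.1928

0.1928


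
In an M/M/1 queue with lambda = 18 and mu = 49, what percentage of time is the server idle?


Idle fraction = (1 - rho) * 100 = (1 - 18/49) * 100 = 63.3%

63.3%


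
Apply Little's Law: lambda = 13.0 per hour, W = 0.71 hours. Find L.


L = lambda * W = 13.0 * 0.71 = 9.23

9.23


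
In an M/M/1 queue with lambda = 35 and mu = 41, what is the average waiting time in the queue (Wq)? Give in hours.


rho = 35/41; Wq = rho/(mu - lambda) = 0.1423 hours

0.1423 hours


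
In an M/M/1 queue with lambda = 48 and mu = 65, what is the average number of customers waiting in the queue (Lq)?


rho = 48/65; Lq = rho^2/(1-rho) = 2.09

2.09


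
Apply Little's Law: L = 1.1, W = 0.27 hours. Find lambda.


lambda = L / W = 1.1 / 0.27 = 4.07 per hour

4.07 per hour


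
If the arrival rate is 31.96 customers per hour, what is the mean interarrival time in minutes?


Mean interarrival time = 60/lambda = 60/31.96 = 1.88 minutes

1.88 minutes


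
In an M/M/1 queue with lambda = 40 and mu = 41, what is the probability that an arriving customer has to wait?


P(wait) = rho = lambda/mu = 40/41 = 0.9756

0.9756


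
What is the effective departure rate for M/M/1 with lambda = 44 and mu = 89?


For a stable queue (lambda < mu), throughput = lambda = 44 per hour

44 per hour


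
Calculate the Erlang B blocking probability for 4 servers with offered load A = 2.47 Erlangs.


B(N,A) = (A^N/N!) / sum(A^k/k!, k=0..N) with N=4, A=2.47 = 0.1465

0.1465


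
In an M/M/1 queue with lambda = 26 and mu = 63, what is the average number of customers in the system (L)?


rho = 26/63; L = rho/(1-rho) = 0.7

0.7


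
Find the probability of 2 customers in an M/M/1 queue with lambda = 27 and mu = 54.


rho = 27/54; P(n) = (1-rho)*rho^n = (1-27/54)*(27/54)^2 = 0.125

0.125


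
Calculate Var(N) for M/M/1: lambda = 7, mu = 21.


rho = 7/21; Var(N) = rho/(1-rho)^2 = 0.75

0.75


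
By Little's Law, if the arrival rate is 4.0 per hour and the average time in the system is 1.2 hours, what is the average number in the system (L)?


L = lambda * W = 4.0 * 1.2 = 4.8

4.8


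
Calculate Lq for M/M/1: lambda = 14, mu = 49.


rho = 14/49; Lq = rho^2/(1-rho) = 0.11

0.11


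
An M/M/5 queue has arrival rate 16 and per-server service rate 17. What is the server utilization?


rho = lambda/(c*mu) = 16/(5*17) = 0.1882

0.1882


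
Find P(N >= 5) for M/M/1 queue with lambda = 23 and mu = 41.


P(N >= 5) = rho^5 = (23/41)^5 = 0.0556

0.0556


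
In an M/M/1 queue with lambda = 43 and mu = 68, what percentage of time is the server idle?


Idle fraction = (1 - rho) * 100 = (1 - 43/68) * 100 = 36.8%

36.8%


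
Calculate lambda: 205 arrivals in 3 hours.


lambda = total arrivals / time = 205 / 3 = 68.33 per hour

68.33 per hour


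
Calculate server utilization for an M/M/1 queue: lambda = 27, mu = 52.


rho = lambda/mu = 27/52 = 0.5192

0.5192


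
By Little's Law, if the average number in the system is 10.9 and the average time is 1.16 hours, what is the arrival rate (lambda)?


lambda = L / W = 10.9 / 1.16 = 9.4 per hour

9.4 per hour


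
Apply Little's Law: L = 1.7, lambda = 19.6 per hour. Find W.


W = L / lambda = 1.7 / 19.6 = 0.0867 hours

0.0867 hours


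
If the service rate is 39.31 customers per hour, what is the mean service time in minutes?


Mean service time = 60/mu = 60/39.31 = 1.53 minutes

1.53 minutes


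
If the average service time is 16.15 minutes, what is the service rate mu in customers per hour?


mu = 60 / avg_service_time = 60 / 16.15 = 3.72 per hour

3.72 per hour


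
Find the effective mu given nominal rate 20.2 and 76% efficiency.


Effective rate = mu * efficiency = 20.2 * 0.76 = 15.35 per hour

15.35 per hour


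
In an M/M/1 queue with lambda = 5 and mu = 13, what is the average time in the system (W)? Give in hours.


W = 1/(mu - lambda) = 1/(13 - 5) = 0.125 hours

0.125 hours


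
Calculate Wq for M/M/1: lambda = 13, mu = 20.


rho = 13/20; Wq = rho/(mu - lambda) = 0.0929 hours

0.0929 hours


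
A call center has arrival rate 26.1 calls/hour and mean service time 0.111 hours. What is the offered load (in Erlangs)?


Offered load a = lambda * E[S] = 26.1 * 0.111 = 2.9 Erlangs

2.9 Erlangs


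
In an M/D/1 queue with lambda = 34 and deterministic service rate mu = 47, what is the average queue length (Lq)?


M/D/1: Lq = rho^2 / (2*(1-rho)) where rho = 34/47; Lq = 0.95

0.95


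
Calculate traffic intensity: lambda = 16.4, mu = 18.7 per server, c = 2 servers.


rho = lambda / (c * mu) = 16.4 / (2 * 18.7) = 0.4385

0.4385


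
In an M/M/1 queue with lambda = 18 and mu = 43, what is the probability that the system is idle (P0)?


P0 = 1 - rho = 1 - 18/43 = 0.5814

0.5814


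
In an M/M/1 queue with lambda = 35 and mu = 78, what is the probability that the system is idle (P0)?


P0 = 1 - rho = 1 - 35/78 = 0.5513

0.5513


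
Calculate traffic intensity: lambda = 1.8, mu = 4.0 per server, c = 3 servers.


rho = lambda / (c * mu) = 1.8 / (3 * 4.0) = 0.15

0.15


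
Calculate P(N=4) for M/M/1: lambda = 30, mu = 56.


rho = 30/56; P(n) = (1-rho)*rho^n = (1-30/56)*(30/56)^4 = 0.0382

0.0382


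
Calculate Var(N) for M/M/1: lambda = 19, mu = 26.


rho = 19/26; Var(N) = rho/(1-rho)^2 = 10.08

10.08


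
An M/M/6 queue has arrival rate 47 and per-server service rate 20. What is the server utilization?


rho = lambda/(c*mu) = 47/(6*20) = 0.3917

0.3917


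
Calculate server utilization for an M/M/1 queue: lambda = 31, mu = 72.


rho = lambda/mu = 31/72 = 0.4306

0.4306


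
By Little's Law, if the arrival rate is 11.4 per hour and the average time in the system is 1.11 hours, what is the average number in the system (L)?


L = lambda * W = 11.4 * 1.11 = 12.65

12.65


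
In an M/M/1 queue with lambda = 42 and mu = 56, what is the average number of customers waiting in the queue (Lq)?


rho = 42/56; Lq = rho^2/(1-rho) = 2.25

2.25


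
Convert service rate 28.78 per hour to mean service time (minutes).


Mean service time = 60/mu = 60/28.78 = 2.08 minutes

2.08 minutes


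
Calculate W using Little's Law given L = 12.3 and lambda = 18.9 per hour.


W = L / lambda = 12.3 / 18.9 = 0.6508 hours

0.6508 hours


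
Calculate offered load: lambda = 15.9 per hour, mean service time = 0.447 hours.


Offered load a = lambda * E[S] = 15.9 * 0.447 = 7.11 Erlangs

7.11 Erlangs


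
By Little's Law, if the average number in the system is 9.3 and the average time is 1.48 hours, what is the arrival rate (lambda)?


lambda = L / W = 9.3 / 1.48 = 6.28 per hour

6.28 per hour


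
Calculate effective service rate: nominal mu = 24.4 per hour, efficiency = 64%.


Effective rate = mu * efficiency = 24.4 * 0.64 = 15.62 per hour

15.62 per hour


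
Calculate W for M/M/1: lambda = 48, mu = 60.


W = 1/(mu - lambda) = 1/(60 - 48) = 0.0833 hours

0.0833 hours


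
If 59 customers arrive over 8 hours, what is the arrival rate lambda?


lambda = total arrivals / time = 59 / 8 = 7.38 per hour

7.38 per hour


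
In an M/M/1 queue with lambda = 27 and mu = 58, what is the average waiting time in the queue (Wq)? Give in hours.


rho = 27/58; Wq = rho/(mu - lambda) = 0.015 hours

0.015 hours


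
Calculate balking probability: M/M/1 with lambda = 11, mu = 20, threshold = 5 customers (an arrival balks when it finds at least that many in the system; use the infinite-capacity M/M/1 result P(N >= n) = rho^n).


P(N >= 5) = rho^5 = (11/20)^5 = 0.0503

0.0503


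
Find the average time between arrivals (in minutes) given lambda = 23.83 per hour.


Mean interarrival time = 60/lambda = 60/23.83 = 2.52 minutes

2.52 minutes


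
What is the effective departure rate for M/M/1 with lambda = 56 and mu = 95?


For a stable queue (lambda < mu), throughput = lambda = 56 per hour

56 per hour


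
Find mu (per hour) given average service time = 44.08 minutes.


mu = 60 / avg_service_time = 60 / 44.08 = 1.36 per hour

1.36 per hour


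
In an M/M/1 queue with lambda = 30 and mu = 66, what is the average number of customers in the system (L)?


rho = 30/66; L = rho/(1-rho) = 0.83

0.83


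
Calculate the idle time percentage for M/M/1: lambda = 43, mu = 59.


Idle fraction = (1 - rho) * 100 = (1 - 43/59) * 100 = 27.1%

27.1%


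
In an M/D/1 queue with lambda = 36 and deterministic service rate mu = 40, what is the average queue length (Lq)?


M/D/1: Lq = rho^2 / (2*(1-rho)) where rho = 36/40; Lq = 4.05

4.05


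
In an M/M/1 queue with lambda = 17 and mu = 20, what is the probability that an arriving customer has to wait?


P(wait) = rho = lambda/mu = 17/20 = 0.85

0.85


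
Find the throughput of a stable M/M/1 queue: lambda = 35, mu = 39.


For a stable queue (lambda < mu), throughput = lambda = 35 per hour

35 per hour


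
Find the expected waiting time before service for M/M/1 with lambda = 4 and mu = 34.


rho = 4/34; Wq = rho/(mu - lambda) = 0.0039 hours

0.0039 hours


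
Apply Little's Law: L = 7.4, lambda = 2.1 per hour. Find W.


W = L / lambda = 7.4 / 2.1 = 3.5238 hours

3.5238 hours


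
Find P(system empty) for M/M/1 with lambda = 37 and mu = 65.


P0 = 1 - rho = 1 - 37/65 = 0.4308

0.4308


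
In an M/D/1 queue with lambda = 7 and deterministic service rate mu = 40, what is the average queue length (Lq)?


M/D/1: Lq = rho^2 / (2*(1-rho)) where rho = 7/40; Lq = 0.02

0.02


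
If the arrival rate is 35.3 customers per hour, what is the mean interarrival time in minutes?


Mean interarrival time = 60/lambda = 60/35.3 = 1.7 minutes

1.7 minutes


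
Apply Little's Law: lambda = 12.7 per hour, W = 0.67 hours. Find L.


L = lambda * W = 12.7 * 0.67 = 8.51

8.51


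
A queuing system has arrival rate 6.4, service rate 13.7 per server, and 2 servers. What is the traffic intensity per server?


rho = lambda / (c * mu) = 6.4 / (2 * 13.7) = 0.2336

0.2336


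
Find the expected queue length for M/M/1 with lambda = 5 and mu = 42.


rho = 5/42; Lq = rho^2/(1-rho) = 0.02

0.02


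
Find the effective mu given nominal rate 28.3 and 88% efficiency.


Effective rate = mu * efficiency = 28.3 * 0.88 = 24.9 per hour

24.9 per hour


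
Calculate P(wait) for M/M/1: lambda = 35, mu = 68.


P(wait) = rho = lambda/mu = 35/68 = 0.5147

0.5147


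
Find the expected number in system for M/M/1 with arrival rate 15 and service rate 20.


rho = 15/20; L = rho/(1-rho) = 3.0

3.0


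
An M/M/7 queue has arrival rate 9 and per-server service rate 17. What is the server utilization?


rho = lambda/(c*mu) = 9/(7*17) = 0.0756

0.0756


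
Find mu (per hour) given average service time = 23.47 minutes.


mu = 60 / avg_service_time = 60 / 23.47 = 2.56 per hour

2.56 per hour


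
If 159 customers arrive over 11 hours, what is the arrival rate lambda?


lambda = total arrivals / time = 159 / 11 = 14.45 per hour

14.45 per hour


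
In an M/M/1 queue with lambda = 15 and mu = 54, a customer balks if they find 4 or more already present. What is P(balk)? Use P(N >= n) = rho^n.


P(N >= 4) = rho^4 = (15/54)^4 = 0.006

0.006


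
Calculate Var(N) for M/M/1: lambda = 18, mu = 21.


rho = 18/21; Var(N) = rho/(1-rho)^2 = 42.0

42.0


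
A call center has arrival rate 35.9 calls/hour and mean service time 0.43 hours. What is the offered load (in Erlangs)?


Offered load a = lambda * E[S] = 35.9 * 0.43 = 15.44 Erlangs

15.44 Erlangs


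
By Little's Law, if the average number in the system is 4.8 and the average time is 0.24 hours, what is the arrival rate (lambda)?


lambda = L / W = 4.8 / 0.24 = 20.0 per hour

20.0 per hour


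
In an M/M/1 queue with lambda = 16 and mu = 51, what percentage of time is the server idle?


Idle fraction = (1 - rho) * 100 = (1 - 16/51) * 100 = 68.6%

68.6%


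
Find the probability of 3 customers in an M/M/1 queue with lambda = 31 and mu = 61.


rho = 31/61; P(n) = (1-rho)*rho^n = (1-31/61)*(31/61)^3 = 0.0645

0.0645


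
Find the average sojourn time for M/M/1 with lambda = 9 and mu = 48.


W = 1/(mu - lambda) = 1/(48 - 9) = 0.0256 hours

0.0256 hours


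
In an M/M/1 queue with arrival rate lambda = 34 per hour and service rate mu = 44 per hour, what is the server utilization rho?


rho = lambda/mu = 34/44 = 0.7727

0.7727


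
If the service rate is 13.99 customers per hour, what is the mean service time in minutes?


Mean service time = 60/mu = 60/13.99 = 4.29 minutes

4.29 minutes


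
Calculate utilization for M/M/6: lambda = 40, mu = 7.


rho = lambda/(c*mu) = 40/(6*7) = 0.9524

0.9524


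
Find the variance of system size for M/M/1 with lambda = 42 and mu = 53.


rho = 42/53; Var(N) = rho/(1-rho)^2 = 18.4

18.4


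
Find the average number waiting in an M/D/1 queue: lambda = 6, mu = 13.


M/D/1: Lq = rho^2 / (2*(1-rho)) where rho = 6/13; Lq = 0.2

0.2


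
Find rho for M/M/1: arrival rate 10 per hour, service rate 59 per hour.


rho = lambda/mu = 10/59 = 0.1695

0.1695


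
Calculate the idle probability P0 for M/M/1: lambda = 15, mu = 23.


P0 = 1 - rho = 1 - 15/23 = 0.3478

0.3478


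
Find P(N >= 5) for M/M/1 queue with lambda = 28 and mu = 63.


P(N >= 5) = rho^5 = (28/63)^5 = 0.0173

0.0173


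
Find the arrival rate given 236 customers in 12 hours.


lambda = total arrivals / time = 236 / 12 = 19.67 per hour

19.67 per hour


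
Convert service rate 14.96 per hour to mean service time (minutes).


Mean service time = 60/mu = 60/14.96 = 4.01 minutes

4.01 minutes


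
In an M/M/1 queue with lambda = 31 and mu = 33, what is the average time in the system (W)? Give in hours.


W = 1/(mu - lambda) = 1/(33 - 31) = 0.5 hours

0.5 hours


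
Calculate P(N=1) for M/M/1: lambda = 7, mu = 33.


rho = 7/33; P(n) = (1-rho)*rho^n = (1-7/33)*(7/33)^1 = 0.1671

0.1671


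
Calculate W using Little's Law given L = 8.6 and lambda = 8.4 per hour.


W = L / lambda = 8.6 / 8.4 = 1.0238 hours

1.0238 hours


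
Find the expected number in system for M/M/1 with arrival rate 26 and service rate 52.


rho = 26/52; L = rho/(1-rho) = 1.0

1.0


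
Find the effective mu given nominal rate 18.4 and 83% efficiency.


Effective rate = mu * efficiency = 18.4 * 0.83 = 15.27 per hour

15.27 per hour


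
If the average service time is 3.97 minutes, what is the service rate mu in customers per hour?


mu = 60 / avg_service_time = 60 / 3.97 = 15.11 per hour

15.11 per hour


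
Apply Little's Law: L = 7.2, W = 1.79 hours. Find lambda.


lambda = L / W = 7.2 / 1.79 = 4.02 per hour

4.02 per hour


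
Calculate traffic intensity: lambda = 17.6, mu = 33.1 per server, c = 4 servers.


rho = lambda / (c * mu) = 17.6 / (4 * 33.1) = 0.1329

0.1329


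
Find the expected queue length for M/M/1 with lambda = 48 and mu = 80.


rho = 48/80; Lq = rho^2/(1-rho) = 0.9

0.9


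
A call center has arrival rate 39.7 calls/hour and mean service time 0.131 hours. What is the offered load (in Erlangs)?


Offered load a = lambda * E[S] = 39.7 * 0.131 = 5.2 Erlangs

5.2 Erlangs


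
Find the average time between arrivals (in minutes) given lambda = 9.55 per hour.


Mean interarrival time = 60/lambda = 60/9.55 = 6.28 minutes

6.28 minutes


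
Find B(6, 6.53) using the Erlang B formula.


B(N,A) = (A^N/N!) / sum(A^k/k!, k=0..N) with N=6, A=6.53 = 0.3011

0.3011


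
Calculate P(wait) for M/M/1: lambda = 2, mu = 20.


P(wait) = rho = lambda/mu = 2/20 = 0.1

0.1


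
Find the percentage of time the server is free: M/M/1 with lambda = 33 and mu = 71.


Idle fraction = (1 - rho) * 100 = (1 - 33/71) * 100 = 53.5%

53.5%


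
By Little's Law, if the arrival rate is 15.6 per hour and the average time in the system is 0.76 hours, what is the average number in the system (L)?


L = lambda * W = 15.6 * 0.76 = 11.86

11.86


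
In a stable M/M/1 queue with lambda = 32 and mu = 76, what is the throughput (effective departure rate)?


For a stable queue (lambda < mu), throughput = lambda = 32 per hour

32 per hour


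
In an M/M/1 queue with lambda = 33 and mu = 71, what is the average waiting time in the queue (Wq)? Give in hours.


rho = 33/71; Wq = rho/(mu - lambda) = 0.0122 hours

0.0122 hours


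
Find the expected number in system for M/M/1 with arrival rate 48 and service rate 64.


rho = 48/64; L = rho/(1-rho) = 3.0

3.0


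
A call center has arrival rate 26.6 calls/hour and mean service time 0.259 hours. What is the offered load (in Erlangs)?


Offered load a = lambda * E[S] = 26.6 * 0.259 = 6.89 Erlangs

6.89 Erlangs


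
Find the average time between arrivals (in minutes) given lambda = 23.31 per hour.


Mean interarrival time = 60/lambda = 60/23.31 = 2.57 minutes

2.57 minutes


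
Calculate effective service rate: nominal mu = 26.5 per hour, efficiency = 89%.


Effective rate = mu * efficiency = 26.5 * 0.89 = 23.59 per hour

23.59 per hour


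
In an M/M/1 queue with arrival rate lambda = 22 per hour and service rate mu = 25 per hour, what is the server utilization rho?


rho = lambda/mu = 22/25 = 0.88

0.88


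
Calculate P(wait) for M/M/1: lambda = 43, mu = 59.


P(wait) = rho = lambda/mu = 43/59 = 0.7288

0.7288


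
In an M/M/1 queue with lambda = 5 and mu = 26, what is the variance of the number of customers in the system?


rho = 5/26; Var(N) = rho/(1-rho)^2 = 0.29

0.29


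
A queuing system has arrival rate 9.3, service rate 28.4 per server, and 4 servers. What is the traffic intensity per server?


rho = lambda / (c * mu) = 9.3 / (4 * 28.4) = 0.0819

0.0819


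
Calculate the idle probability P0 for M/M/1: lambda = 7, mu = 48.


P0 = 1 - rho = 1 - 7/48 = 0.8542

0.8542


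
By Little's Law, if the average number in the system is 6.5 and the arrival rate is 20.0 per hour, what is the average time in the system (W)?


W = L / lambda = 6.5 / 20.0 = 0.325 hours

0.325 hours


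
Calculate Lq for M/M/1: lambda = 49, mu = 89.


rho = 49/89; Lq = rho^2/(1-rho) = 0.67

0.67


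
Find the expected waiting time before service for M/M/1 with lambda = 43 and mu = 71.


rho = 43/71; Wq = rho/(mu - lambda) = 0.0216 hours

0.0216 hours


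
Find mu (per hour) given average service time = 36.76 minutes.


mu = 60 / avg_service_time = 60 / 36.76 = 1.63 per hour

1.63 per hour


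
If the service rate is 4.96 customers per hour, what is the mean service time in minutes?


Mean service time = 60/mu = 60/4.96 = 12.1 minutes

12.1 minutes


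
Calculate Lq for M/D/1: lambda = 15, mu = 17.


M/D/1: Lq = rho^2 / (2*(1-rho)) where rho = 15/17; Lq = 3.31

3.31


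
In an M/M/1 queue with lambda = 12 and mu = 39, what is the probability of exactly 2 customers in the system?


rho = 12/39; P(n) = (1-rho)*rho^n = (1-12/39)*(12/39)^2 = 0.0655

0.0655


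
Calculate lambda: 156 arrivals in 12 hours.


lambda = total arrivals / time = 156 / 12 = 13.0 per hour

13.0 per hour


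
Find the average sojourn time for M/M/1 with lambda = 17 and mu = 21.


W = 1/(mu - lambda) = 1/(21 - 17) = 0.25 hours

0.25 hours


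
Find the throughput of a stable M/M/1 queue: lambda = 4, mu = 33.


For a stable queue (lambda < mu), throughput = lambda = 4 per hour

4 per hour


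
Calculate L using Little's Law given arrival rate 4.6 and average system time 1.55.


L = lambda * W = 4.6 * 1.55 = 7.13

7.13


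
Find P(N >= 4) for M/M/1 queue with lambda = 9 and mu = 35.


P(N >= 4) = rho^4 = (9/35)^4 = 0.0044

0.0044


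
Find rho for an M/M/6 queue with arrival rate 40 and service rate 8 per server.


rho = lambda/(c*mu) = 40/(6*8) = 0.8333

0.8333


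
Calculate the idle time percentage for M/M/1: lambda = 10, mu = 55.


Idle fraction = (1 - rho) * 100 = (1 - 10/55) * 100 = 81.8%

81.8%


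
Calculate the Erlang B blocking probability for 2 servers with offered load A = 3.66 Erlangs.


B(N,A) = (A^N/N!) / sum(A^k/k!, k=0..N) with N=2, A=3.66 = 0.5897

0.5897


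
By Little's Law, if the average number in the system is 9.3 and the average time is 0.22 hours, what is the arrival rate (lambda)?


lambda = L / W = 9.3 / 0.22 = 42.27 per hour

42.27 per hour


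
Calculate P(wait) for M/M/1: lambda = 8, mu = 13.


P(wait) = rho = lambda/mu = 8/13 = 0.6154

0.6154


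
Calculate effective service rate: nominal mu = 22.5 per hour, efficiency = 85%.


Effective rate = mu * efficiency = 22.5 * 0.85 = 19.13 per hour

19.13 per hour


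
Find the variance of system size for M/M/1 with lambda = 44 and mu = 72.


rho = 44/72; Var(N) = rho/(1-rho)^2 = 4.04

4.04


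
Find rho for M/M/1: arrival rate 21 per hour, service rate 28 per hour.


rho = lambda/mu = 21/28 = 0.75

0.75


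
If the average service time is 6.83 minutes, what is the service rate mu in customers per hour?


mu = 60 / avg_service_time = 60 / 6.83 = 8.78 per hour

8.78 per hour


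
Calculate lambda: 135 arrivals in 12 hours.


lambda = total arrivals / time = 135 / 12 = 11.25 per hour

11.25 per hour


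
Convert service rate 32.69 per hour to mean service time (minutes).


Mean service time = 60/mu = 60/32.69 = 1.84 minutes

1.84 minutes


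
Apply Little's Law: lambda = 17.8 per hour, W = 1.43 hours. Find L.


L = lambda * W = 17.8 * 1.43 = 25.45

25.45


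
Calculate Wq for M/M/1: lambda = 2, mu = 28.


rho = 2/28; Wq = rho/(mu - lambda) = 0.0027 hours

0.0027 hours


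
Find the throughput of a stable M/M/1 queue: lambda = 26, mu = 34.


For a stable queue (lambda < mu), throughput = lambda = 26 per hour

26 per hour


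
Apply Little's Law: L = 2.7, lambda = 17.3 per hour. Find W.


W = L / lambda = 2.7 / 17.3 = 0.1561 hours

0.1561 hours


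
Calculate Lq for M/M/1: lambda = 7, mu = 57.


rho = 7/57; Lq = rho^2/(1-rho) = 0.02

0.02


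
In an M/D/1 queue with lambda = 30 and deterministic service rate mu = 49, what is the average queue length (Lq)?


M/D/1: Lq = rho^2 / (2*(1-rho)) where rho = 30/49; Lq = 0.48

0.48


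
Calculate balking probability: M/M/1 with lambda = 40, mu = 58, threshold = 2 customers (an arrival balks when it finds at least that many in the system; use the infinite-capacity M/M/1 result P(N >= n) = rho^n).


P(N >= 2) = rho^2 = (40/58)^2 = 0.4756

0.4756


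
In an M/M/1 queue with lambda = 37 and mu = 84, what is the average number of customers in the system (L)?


rho = 37/84; L = rho/(1-rho) = 0.79

0.79


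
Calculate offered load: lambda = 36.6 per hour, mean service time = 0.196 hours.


Offered load a = lambda * E[S] = 36.6 * 0.196 = 7.17 Erlangs

7.17 Erlangs


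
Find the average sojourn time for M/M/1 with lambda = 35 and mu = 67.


W = 1/(mu - lambda) = 1/(67 - 35) = 0.0313 hours

0.0313 hours


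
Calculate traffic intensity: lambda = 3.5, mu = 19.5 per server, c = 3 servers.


rho = lambda / (c * mu) = 3.5 / (3 * 19.5) = 0.0598

0.0598


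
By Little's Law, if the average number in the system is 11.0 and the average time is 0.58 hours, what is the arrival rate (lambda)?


lambda = L / W = 11.0 / 0.58 = 18.97 per hour

18.97 per hour


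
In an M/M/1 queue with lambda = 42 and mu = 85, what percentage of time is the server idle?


Idle fraction = (1 - rho) * 100 = (1 - 42/85) * 100 = 50.6%

50.6%


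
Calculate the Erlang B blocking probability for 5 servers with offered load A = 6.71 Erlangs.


B(N,A) = (A^N/N!) / sum(A^k/k!, k=0..N) with N=5, A=6.71 = 0.4072

0.4072


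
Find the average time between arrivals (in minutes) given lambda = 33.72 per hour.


Mean interarrival time = 60/lambda = 60/33.72 = 1.78 minutes

1.78 minutes


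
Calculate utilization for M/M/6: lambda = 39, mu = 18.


rho = lambda/(c*mu) = 39/(6*18) = 0.3611

0.3611


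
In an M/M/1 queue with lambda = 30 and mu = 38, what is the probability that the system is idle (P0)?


P0 = 1 - rho = 1 - 30/38 = 0.2105

0.2105


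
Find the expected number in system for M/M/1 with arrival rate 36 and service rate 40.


rho = 36/40; L = rho/(1-rho) = 9.0

9.0


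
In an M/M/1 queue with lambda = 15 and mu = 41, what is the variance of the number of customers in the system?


rho = 15/41; Var(N) = rho/(1-rho)^2 = 0.91

0.91


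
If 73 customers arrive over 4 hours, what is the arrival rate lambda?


lambda = total arrivals / time = 73 / 4 = 18.25 per hour

18.25 per hour


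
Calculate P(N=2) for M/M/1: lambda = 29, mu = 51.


rho = 29/51; P(n) = (1-rho)*rho^n = (1-29/51)*(29/51)^2 = 0.1395

0.1395


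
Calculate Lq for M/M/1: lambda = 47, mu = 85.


rho = 47/85; Lq = rho^2/(1-rho) = 0.68

0.68


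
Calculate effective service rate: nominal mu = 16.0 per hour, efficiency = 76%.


Effective rate = mu * efficiency = 16.0 * 0.76 = 12.16 per hour

12.16 per hour


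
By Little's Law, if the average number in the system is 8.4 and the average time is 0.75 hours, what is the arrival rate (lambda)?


lambda = L / W = 8.4 / 0.75 = 11.2 per hour

11.2 per hour


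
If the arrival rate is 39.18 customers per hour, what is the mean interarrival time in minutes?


Mean interarrival time = 60/lambda = 60/39.18 = 1.53 minutes

1.53 minutes


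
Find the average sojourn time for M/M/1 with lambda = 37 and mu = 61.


W = 1/(mu - lambda) = 1/(61 - 37) = 0.0417 hours

0.0417 hours


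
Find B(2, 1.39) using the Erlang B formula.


B(N,A) = (A^N/N!) / sum(A^k/k!, k=0..N) with N=2, A=1.39 = 0.2879

0.2879


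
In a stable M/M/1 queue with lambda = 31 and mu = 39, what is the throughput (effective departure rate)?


For a stable queue (lambda < mu), throughput = lambda = 31 per hour

31 per hour


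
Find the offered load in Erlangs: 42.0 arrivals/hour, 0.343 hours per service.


Offered load a = lambda * E[S] = 42.0 * 0.343 = 14.41 Erlangs

14.41 Erlangs


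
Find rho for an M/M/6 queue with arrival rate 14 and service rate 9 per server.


rho = lambda/(c*mu) = 14/(6*9) = 0.2593

0.2593


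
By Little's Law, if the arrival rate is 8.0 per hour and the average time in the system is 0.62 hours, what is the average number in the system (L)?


L = lambda * W = 8.0 * 0.62 = 4.96

4.96


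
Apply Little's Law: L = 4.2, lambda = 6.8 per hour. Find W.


W = L / lambda = 4.2 / 6.8 = 0.6176 hours

0.6176 hours


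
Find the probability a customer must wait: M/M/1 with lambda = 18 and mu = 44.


P(wait) = rho = lambda/mu = 18/44 = 0.4091

0.4091


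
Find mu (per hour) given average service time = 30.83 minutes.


mu = 60 / avg_service_time = 60 / 30.83 = 1.95 per hour

1.95 per hour


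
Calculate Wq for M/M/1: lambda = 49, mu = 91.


rho = 49/91; Wq = rho/(mu - lambda) = 0.0128 hours

0.0128 hours


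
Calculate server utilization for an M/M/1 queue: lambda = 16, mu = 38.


rho = lambda/mu = 16/38 = 0.4211

0.4211


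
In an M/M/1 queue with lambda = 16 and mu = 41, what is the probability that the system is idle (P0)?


P0 = 1 - rho = 1 - 16/41 = 0.6098

0.6098


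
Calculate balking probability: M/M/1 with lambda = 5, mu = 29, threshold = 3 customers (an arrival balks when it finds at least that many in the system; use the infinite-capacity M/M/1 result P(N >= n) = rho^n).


P(N >= 3) = rho^3 = (5/29)^3 = 0.0051

0.0051


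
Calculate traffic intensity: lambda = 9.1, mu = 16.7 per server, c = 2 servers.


rho = lambda / (c * mu) = 9.1 / (2 * 16.7) = 0.2725

0.2725


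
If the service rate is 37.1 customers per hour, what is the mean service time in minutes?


Mean service time = 60/mu = 60/37.1 = 1.62 minutes

1.62 minutes


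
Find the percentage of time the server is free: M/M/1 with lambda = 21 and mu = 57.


Idle fraction = (1 - rho) * 100 = (1 - 21/57) * 100 = 63.2%

63.2%


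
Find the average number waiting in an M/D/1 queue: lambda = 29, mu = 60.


M/D/1: Lq = rho^2 / (2*(1-rho)) where rho = 29/60; Lq = 0.23

0.23


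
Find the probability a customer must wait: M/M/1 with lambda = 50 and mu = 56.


P(wait) = rho = lambda/mu = 50/56 = 0.8929

0.8929


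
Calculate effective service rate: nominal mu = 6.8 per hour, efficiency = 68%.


Effective rate = mu * efficiency = 6.8 * 0.68 = 4.62 per hour

4.62 per hour


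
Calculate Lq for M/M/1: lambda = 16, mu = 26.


rho = 16/26; Lq = rho^2/(1-rho) = 0.98

0.98


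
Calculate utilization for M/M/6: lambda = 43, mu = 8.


rho = lambda/(c*mu) = 43/(6*8) = 0.8958

0.8958


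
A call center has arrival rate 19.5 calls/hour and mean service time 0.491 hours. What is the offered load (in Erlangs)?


Offered load a = lambda * E[S] = 19.5 * 0.491 = 9.57 Erlangs

9.57 Erlangs


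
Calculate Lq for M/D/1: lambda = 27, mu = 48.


M/D/1: Lq = rho^2 / (2*(1-rho)) where rho = 27/48; Lq = 0.36

0.36


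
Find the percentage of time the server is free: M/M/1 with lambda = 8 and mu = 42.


Idle fraction = (1 - rho) * 100 = (1 - 8/42) * 100 = 81.0%

81.0%


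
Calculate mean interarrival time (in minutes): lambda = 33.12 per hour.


Mean interarrival time = 60/lambda = 60/33.12 = 1.81 minutes

1.81 minutes


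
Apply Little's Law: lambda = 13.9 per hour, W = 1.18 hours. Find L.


L = lambda * W = 13.9 * 1.18 = 16.4

16.4


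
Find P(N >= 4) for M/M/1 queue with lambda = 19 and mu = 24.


P(N >= 4) = rho^4 = (19/24)^4 = 0.3928

0.3928


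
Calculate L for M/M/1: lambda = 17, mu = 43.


rho = 17/43; L = rho/(1-rho) = 0.65

0.65


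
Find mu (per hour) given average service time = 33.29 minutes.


mu = 60 / avg_service_time = 60 / 33.29 = 1.8 per hour

1.8 per hour


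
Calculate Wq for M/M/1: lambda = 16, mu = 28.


rho = 16/28; Wq = rho/(mu - lambda) = 0.0476 hours

0.0476 hours


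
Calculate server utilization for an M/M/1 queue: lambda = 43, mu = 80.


rho = lambda/mu = 43/80 = 0.5375

0.5375


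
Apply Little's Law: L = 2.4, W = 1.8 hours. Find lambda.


lambda = L / W = 2.4 / 1.8 = 1.33 per hour

1.33 per hour


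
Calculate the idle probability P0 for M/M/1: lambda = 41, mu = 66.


P0 = 1 - rho = 1 - 41/66 = 0.3788

0.3788


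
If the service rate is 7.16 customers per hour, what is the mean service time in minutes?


Mean service time = 60/mu = 60/7.16 = 8.38 minutes

8.38 minutes


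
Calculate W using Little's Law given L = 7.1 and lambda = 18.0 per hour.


W = L / lambda = 7.1 / 18.0 = 0.3944 hours

0.3944 hours


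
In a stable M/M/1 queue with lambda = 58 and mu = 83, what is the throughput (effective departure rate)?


For a stable queue (lambda < mu), throughput = lambda = 58 per hour

58 per hour


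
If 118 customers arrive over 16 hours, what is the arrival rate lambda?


lambda = total arrivals / time = 118 / 16 = 7.38 per hour

7.38 per hour


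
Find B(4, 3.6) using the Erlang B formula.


B(N,A) = (A^N/N!) / sum(A^k/k!, k=0..N) with N=4, A=3.6 = 0.2707

0.2707


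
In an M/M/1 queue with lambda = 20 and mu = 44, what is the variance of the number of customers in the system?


rho = 20/44; Var(N) = rho/(1-rho)^2 = 1.53

1.53


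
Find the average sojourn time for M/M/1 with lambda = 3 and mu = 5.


W = 1/(mu - lambda) = 1/(5 - 3) = 0.5 hours

0.5 hours


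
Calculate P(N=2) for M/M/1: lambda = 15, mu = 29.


rho = 15/29; P(n) = (1-rho)*rho^n = (1-15/29)*(15/29)^2 = 0.1292

0.1292


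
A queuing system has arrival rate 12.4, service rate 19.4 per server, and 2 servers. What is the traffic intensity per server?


rho = lambda / (c * mu) = 12.4 / (2 * 19.4) = 0.3196

0.3196


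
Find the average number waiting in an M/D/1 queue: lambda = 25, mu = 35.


M/D/1: Lq = rho^2 / (2*(1-rho)) where rho = 25/35; Lq = 0.89

0.89


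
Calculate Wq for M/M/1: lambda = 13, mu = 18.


rho = 13/18; Wq = rho/(mu - lambda) = 0.1444 hours

0.1444 hours


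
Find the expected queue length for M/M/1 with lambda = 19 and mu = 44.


rho = 19/44; Lq = rho^2/(1-rho) = 0.33

0.33


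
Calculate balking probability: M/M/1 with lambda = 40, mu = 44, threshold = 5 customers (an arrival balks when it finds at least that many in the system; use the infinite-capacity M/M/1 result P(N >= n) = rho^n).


P(N >= 5) = rho^5 = (40/44)^5 = 0.6209

0.6209


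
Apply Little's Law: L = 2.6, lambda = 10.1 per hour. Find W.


W = L / lambda = 2.6 / 10.1 = 0.2574 hours

0.2574 hours


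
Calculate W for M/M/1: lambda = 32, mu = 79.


W = 1/(mu - lambda) = 1/(79 - 32) = 0.0213 hours

0.0213 hours


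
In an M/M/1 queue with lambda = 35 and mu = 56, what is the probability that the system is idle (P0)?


P0 = 1 - rho = 1 - 35/56 = 0.375

0.375


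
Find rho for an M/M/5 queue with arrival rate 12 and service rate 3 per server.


rho = lambda/(c*mu) = 12/(5*3) = 0.8

0.8


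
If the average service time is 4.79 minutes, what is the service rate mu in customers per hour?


mu = 60 / avg_service_time = 60 / 4.79 = 12.53 per hour

12.53 per hour


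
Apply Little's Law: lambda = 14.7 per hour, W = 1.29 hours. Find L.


L = lambda * W = 14.7 * 1.29 = 18.96

18.96


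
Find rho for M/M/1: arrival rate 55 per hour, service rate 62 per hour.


rho = lambda/mu = 55/62 = 0.8871

0.8871


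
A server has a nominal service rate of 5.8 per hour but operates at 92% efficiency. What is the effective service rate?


Effective rate = mu * efficiency = 5.8 * 0.92 = 5.34 per hour

5.34 per hour


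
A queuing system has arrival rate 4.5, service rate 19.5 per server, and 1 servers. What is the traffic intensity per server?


rho = lambda / (c * mu) = 4.5 / (1 * 19.5) = 0.2308

0.2308


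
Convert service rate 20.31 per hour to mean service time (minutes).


Mean service time = 60/mu = 60/20.31 = 2.95 minutes

2.95 minutes


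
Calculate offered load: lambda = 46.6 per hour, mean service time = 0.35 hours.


Offered load a = lambda * E[S] = 46.6 * 0.35 = 16.31 Erlangs

16.31 Erlangs


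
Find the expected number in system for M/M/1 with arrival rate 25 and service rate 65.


rho = 25/65; L = rho/(1-rho) = 0.63

0.63


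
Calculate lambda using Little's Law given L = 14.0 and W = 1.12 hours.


lambda = L / W = 14.0 / 1.12 = 12.5 per hour

12.5 per hour


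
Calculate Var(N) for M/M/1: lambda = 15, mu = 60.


rho = 15/60; Var(N) = rho/(1-rho)^2 = 0.44

0.44


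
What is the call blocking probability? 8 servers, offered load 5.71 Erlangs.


B(N,A) = (A^N/N!) / sum(A^k/k!, k=0..N) with N=8, A=5.71 = 0.106

0.106


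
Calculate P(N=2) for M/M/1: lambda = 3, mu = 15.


rho = 3/15; P(n) = (1-rho)*rho^n = (1-3/15)*(3/15)^2 = 0.032

0.032


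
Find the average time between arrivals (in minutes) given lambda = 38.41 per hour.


Mean interarrival time = 60/lambda = 60/38.41 = 1.56 minutes

1.56 minutes


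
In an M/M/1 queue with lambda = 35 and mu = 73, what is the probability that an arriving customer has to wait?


P(wait) = rho = lambda/mu = 35/73 = 0.4795

0.4795


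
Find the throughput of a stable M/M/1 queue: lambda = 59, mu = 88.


For a stable queue (lambda < mu), throughput = lambda = 59 per hour

59 per hour


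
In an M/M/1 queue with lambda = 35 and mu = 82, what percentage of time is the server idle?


Idle fraction = (1 - rho) * 100 = (1 - 35/82) * 100 = 57.3%

57.3%


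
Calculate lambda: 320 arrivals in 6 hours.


lambda = total arrivals / time = 320 / 6 = 53.33 per hour

53.33 per hour


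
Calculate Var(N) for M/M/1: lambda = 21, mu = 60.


rho = 21/60; Var(N) = rho/(1-rho)^2 = 0.83

0.83


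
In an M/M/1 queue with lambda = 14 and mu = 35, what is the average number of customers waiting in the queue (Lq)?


rho = 14/35; Lq = rho^2/(1-rho) = 0.27

0.27


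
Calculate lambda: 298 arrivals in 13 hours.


lambda = total arrivals / time = 298 / 13 = 22.92 per hour

22.92 per hour


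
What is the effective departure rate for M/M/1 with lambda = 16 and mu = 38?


For a stable queue (lambda < mu), throughput = lambda = 16 per hour

16 per hour
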